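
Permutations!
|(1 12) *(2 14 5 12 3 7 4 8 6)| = 10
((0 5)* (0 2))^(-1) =(0 2 5) =[2, 1, 5, 3, 4, 0]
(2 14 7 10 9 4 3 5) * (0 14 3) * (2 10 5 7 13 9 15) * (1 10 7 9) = (0 14 13 1 10 15 2 3 9 4)(5 7) = [14, 10, 3, 9, 0, 7, 6, 5, 8, 4, 15, 11, 12, 1, 13, 2]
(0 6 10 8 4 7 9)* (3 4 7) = (0 6 10 8 7 9)(3 4) = [6, 1, 2, 4, 3, 5, 10, 9, 7, 0, 8]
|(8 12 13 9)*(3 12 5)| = 6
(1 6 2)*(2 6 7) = [0, 7, 1, 3, 4, 5, 6, 2] = (1 7 2)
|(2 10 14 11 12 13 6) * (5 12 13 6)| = |(2 10 14 11 13 5 12 6)| = 8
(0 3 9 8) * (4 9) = [3, 1, 2, 4, 9, 5, 6, 7, 0, 8] = (0 3 4 9 8)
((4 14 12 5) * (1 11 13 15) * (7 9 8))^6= (1 13)(4 12)(5 14)(11 15)= [0, 13, 2, 3, 12, 14, 6, 7, 8, 9, 10, 15, 4, 1, 5, 11]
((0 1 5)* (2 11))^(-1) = (0 5 1)(2 11) = [5, 0, 11, 3, 4, 1, 6, 7, 8, 9, 10, 2]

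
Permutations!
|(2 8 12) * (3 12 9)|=|(2 8 9 3 12)|=5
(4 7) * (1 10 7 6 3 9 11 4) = [0, 10, 2, 9, 6, 5, 3, 1, 8, 11, 7, 4] = (1 10 7)(3 9 11 4 6)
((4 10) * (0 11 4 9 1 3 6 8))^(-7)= [4, 6, 2, 8, 9, 5, 0, 7, 11, 3, 1, 10]= (0 4 9 3 8 11 10 1 6)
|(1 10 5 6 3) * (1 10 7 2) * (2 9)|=4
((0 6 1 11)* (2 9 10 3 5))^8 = (11)(2 3 9 5 10) = [0, 1, 3, 9, 4, 10, 6, 7, 8, 5, 2, 11]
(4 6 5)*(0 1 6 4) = (0 1 6 5) = [1, 6, 2, 3, 4, 0, 5]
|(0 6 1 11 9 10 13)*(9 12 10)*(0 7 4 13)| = |(0 6 1 11 12 10)(4 13 7)| = 6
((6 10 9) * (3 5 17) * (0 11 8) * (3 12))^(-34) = (0 8 11)(3 17)(5 12)(6 9 10) = [8, 1, 2, 17, 4, 12, 9, 7, 11, 10, 6, 0, 5, 13, 14, 15, 16, 3]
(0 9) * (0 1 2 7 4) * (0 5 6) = (0 9 1 2 7 4 5 6) = [9, 2, 7, 3, 5, 6, 0, 4, 8, 1]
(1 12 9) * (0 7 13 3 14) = (0 7 13 3 14)(1 12 9) = [7, 12, 2, 14, 4, 5, 6, 13, 8, 1, 10, 11, 9, 3, 0]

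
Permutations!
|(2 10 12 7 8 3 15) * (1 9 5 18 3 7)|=|(1 9 5 18 3 15 2 10 12)(7 8)|=18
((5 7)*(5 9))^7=(5 7 9)=[0, 1, 2, 3, 4, 7, 6, 9, 8, 5]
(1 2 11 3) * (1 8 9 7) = [0, 2, 11, 8, 4, 5, 6, 1, 9, 7, 10, 3] = (1 2 11 3 8 9 7)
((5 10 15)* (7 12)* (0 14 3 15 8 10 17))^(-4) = (0 3 5)(14 15 17) = [3, 1, 2, 5, 4, 0, 6, 7, 8, 9, 10, 11, 12, 13, 15, 17, 16, 14]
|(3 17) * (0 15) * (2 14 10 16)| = |(0 15)(2 14 10 16)(3 17)| = 4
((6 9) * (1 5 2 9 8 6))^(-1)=(1 9 2 5)(6 8)=[0, 9, 5, 3, 4, 1, 8, 7, 6, 2]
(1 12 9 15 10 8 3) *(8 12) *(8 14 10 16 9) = [0, 14, 2, 1, 4, 5, 6, 7, 3, 15, 12, 11, 8, 13, 10, 16, 9] = (1 14 10 12 8 3)(9 15 16)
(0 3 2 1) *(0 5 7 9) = [3, 5, 1, 2, 4, 7, 6, 9, 8, 0] = (0 3 2 1 5 7 9)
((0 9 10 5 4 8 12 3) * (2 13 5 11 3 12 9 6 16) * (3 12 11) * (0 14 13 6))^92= (2 16 6)(3 4)(5 10)(8 14)(9 13)= [0, 1, 16, 4, 3, 10, 2, 7, 14, 13, 5, 11, 12, 9, 8, 15, 6]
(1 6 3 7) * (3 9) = (1 6 9 3 7) = [0, 6, 2, 7, 4, 5, 9, 1, 8, 3]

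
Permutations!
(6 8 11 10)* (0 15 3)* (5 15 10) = (0 10 6 8 11 5 15 3) = [10, 1, 2, 0, 4, 15, 8, 7, 11, 9, 6, 5, 12, 13, 14, 3]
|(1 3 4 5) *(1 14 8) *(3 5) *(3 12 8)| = |(1 5 14 3 4 12 8)| = 7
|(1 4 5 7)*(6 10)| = 4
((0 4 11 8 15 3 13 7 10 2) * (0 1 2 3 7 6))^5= [7, 2, 1, 11, 10, 5, 15, 0, 13, 9, 4, 3, 12, 8, 14, 6]= (0 7)(1 2)(3 11)(4 10)(6 15)(8 13)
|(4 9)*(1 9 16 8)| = 5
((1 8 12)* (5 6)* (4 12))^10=(1 4)(8 12)=[0, 4, 2, 3, 1, 5, 6, 7, 12, 9, 10, 11, 8]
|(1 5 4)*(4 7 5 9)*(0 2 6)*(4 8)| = |(0 2 6)(1 9 8 4)(5 7)| = 12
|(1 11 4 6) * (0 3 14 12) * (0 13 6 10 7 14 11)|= |(0 3 11 4 10 7 14 12 13 6 1)|= 11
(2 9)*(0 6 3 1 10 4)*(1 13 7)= (0 6 3 13 7 1 10 4)(2 9)= [6, 10, 9, 13, 0, 5, 3, 1, 8, 2, 4, 11, 12, 7]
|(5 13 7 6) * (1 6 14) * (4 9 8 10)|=|(1 6 5 13 7 14)(4 9 8 10)|=12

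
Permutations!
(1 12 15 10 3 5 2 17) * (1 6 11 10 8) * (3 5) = (1 12 15 8)(2 17 6 11 10 5) = [0, 12, 17, 3, 4, 2, 11, 7, 1, 9, 5, 10, 15, 13, 14, 8, 16, 6]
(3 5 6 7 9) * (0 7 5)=(0 7 9 3)(5 6)=[7, 1, 2, 0, 4, 6, 5, 9, 8, 3]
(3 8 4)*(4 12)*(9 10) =[0, 1, 2, 8, 3, 5, 6, 7, 12, 10, 9, 11, 4] =(3 8 12 4)(9 10)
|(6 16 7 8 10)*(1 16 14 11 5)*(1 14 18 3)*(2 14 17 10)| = 13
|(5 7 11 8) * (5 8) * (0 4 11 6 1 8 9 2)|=|(0 4 11 5 7 6 1 8 9 2)|=10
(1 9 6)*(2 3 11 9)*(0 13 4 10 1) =(0 13 4 10 1 2 3 11 9 6) =[13, 2, 3, 11, 10, 5, 0, 7, 8, 6, 1, 9, 12, 4]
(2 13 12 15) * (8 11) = (2 13 12 15)(8 11) = [0, 1, 13, 3, 4, 5, 6, 7, 11, 9, 10, 8, 15, 12, 14, 2]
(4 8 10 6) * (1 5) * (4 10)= (1 5)(4 8)(6 10)= [0, 5, 2, 3, 8, 1, 10, 7, 4, 9, 6]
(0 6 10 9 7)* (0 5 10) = (0 6)(5 10 9 7) = [6, 1, 2, 3, 4, 10, 0, 5, 8, 7, 9]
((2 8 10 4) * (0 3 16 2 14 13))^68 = [10, 1, 13, 4, 16, 5, 6, 7, 0, 9, 3, 11, 12, 8, 2, 15, 14] = (0 10 3 4 16 14 2 13 8)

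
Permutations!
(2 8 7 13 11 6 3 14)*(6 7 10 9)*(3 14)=(2 8 10 9 6 14)(7 13 11)=[0, 1, 8, 3, 4, 5, 14, 13, 10, 6, 9, 7, 12, 11, 2]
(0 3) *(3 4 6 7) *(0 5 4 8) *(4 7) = [8, 1, 2, 5, 6, 7, 4, 3, 0] = (0 8)(3 5 7)(4 6)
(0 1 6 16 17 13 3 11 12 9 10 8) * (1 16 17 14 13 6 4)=(0 16 14 13 3 11 12 9 10 8)(1 4)(6 17)=[16, 4, 2, 11, 1, 5, 17, 7, 0, 10, 8, 12, 9, 3, 13, 15, 14, 6]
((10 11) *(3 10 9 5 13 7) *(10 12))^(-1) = [0, 1, 2, 7, 4, 9, 6, 13, 8, 11, 12, 10, 3, 5] = (3 7 13 5 9 11 10 12)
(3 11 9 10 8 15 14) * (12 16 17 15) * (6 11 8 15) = [0, 1, 2, 8, 4, 5, 11, 7, 12, 10, 15, 9, 16, 13, 3, 14, 17, 6] = (3 8 12 16 17 6 11 9 10 15 14)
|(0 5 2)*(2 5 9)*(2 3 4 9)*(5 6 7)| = |(0 2)(3 4 9)(5 6 7)| = 6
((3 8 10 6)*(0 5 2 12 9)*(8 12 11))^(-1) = (0 9 12 3 6 10 8 11 2 5) = [9, 1, 5, 6, 4, 0, 10, 7, 11, 12, 8, 2, 3]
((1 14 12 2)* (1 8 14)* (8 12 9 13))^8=(14)=[0, 1, 2, 3, 4, 5, 6, 7, 8, 9, 10, 11, 12, 13, 14]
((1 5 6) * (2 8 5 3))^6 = (8) = [0, 1, 2, 3, 4, 5, 6, 7, 8]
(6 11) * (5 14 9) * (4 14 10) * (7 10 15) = (4 14 9 5 15 7 10)(6 11) = [0, 1, 2, 3, 14, 15, 11, 10, 8, 5, 4, 6, 12, 13, 9, 7]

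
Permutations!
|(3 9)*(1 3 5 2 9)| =6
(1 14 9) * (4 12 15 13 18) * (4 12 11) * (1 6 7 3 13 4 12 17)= (1 14 9 6 7 3 13 18 17)(4 11 12 15)= [0, 14, 2, 13, 11, 5, 7, 3, 8, 6, 10, 12, 15, 18, 9, 4, 16, 1, 17]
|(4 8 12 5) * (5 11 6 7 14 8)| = 6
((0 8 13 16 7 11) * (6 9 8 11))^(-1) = (0 11)(6 7 16 13 8 9) = [11, 1, 2, 3, 4, 5, 7, 16, 9, 6, 10, 0, 12, 8, 14, 15, 13]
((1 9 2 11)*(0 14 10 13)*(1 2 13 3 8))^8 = (14) = [0, 1, 2, 3, 4, 5, 6, 7, 8, 9, 10, 11, 12, 13, 14]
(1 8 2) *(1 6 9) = [0, 8, 6, 3, 4, 5, 9, 7, 2, 1] = (1 8 2 6 9)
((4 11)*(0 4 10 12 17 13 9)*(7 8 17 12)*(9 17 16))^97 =(0 4 11 10 7 8 16 9)(13 17) =[4, 1, 2, 3, 11, 5, 6, 8, 16, 0, 7, 10, 12, 17, 14, 15, 9, 13]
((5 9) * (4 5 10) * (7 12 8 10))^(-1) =(4 10 8 12 7 9 5) =[0, 1, 2, 3, 10, 4, 6, 9, 12, 5, 8, 11, 7]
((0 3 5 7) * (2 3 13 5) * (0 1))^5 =[0, 1, 3, 2, 4, 5, 6, 7, 8, 9, 10, 11, 12, 13] =(13)(2 3)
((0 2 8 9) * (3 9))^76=(0 2 8 3 9)=[2, 1, 8, 9, 4, 5, 6, 7, 3, 0]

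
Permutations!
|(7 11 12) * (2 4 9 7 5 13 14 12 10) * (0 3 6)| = 12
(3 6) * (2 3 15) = (2 3 6 15) = [0, 1, 3, 6, 4, 5, 15, 7, 8, 9, 10, 11, 12, 13, 14, 2]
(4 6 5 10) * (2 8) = (2 8)(4 6 5 10) = [0, 1, 8, 3, 6, 10, 5, 7, 2, 9, 4]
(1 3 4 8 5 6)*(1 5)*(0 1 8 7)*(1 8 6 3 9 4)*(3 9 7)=(0 8 6 5 9 4 3 1 7)=[8, 7, 2, 1, 3, 9, 5, 0, 6, 4]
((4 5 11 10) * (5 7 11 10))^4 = (4 10 5 11 7) = [0, 1, 2, 3, 10, 11, 6, 4, 8, 9, 5, 7]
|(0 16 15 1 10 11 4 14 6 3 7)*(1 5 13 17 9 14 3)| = |(0 16 15 5 13 17 9 14 6 1 10 11 4 3 7)| = 15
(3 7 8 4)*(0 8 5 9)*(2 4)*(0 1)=[8, 0, 4, 7, 3, 9, 6, 5, 2, 1]=(0 8 2 4 3 7 5 9 1)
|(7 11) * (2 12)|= |(2 12)(7 11)|= 2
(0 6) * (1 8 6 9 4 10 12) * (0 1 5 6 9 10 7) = (0 10 12 5 6 1 8 9 4 7) = [10, 8, 2, 3, 7, 6, 1, 0, 9, 4, 12, 11, 5]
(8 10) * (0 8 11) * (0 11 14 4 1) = (0 8 10 14 4 1) = [8, 0, 2, 3, 1, 5, 6, 7, 10, 9, 14, 11, 12, 13, 4]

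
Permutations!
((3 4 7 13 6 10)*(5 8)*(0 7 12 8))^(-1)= (0 5 8 12 4 3 10 6 13 7)= [5, 1, 2, 10, 3, 8, 13, 0, 12, 9, 6, 11, 4, 7]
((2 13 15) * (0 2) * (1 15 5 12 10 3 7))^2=[13, 0, 5, 1, 4, 10, 6, 15, 8, 9, 7, 11, 3, 12, 14, 2]=(0 13 12 3 1)(2 5 10 7 15)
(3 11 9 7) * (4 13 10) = [0, 1, 2, 11, 13, 5, 6, 3, 8, 7, 4, 9, 12, 10] = (3 11 9 7)(4 13 10)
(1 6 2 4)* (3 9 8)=(1 6 2 4)(3 9 8)=[0, 6, 4, 9, 1, 5, 2, 7, 3, 8]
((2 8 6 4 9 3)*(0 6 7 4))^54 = (9) = [0, 1, 2, 3, 4, 5, 6, 7, 8, 9]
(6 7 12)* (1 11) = [0, 11, 2, 3, 4, 5, 7, 12, 8, 9, 10, 1, 6] = (1 11)(6 7 12)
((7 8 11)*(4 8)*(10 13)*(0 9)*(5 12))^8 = (13) = [0, 1, 2, 3, 4, 5, 6, 7, 8, 9, 10, 11, 12, 13]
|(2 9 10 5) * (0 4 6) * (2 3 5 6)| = 6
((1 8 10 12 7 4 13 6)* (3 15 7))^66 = (1 7 10 13 3)(4 12 6 15 8) = [0, 7, 2, 1, 12, 5, 15, 10, 4, 9, 13, 11, 6, 3, 14, 8]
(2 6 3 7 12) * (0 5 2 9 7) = [5, 1, 6, 0, 4, 2, 3, 12, 8, 7, 10, 11, 9] = (0 5 2 6 3)(7 12 9)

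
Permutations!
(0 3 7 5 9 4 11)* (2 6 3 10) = [10, 1, 6, 7, 11, 9, 3, 5, 8, 4, 2, 0] = (0 10 2 6 3 7 5 9 4 11)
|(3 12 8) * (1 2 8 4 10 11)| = 8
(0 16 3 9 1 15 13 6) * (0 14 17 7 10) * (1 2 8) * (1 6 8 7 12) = (0 16 3 9 2 7 10)(1 15 13 8 6 14 17 12) = [16, 15, 7, 9, 4, 5, 14, 10, 6, 2, 0, 11, 1, 8, 17, 13, 3, 12]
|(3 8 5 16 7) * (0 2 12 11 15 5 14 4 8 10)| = 30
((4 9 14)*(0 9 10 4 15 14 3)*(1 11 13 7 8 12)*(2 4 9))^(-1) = (0 3 9 10 4 2)(1 12 8 7 13 11)(14 15) = [3, 12, 0, 9, 2, 5, 6, 13, 7, 10, 4, 1, 8, 11, 15, 14]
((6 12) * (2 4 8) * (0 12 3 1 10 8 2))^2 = [6, 8, 2, 10, 4, 5, 1, 7, 12, 9, 0, 11, 3] = (0 6 1 8 12 3 10)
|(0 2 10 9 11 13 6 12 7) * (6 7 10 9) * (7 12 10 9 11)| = 14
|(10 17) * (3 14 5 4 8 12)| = 6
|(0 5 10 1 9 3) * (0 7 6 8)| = |(0 5 10 1 9 3 7 6 8)| = 9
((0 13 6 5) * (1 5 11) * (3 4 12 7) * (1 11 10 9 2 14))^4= [9, 6, 0, 3, 4, 10, 14, 7, 8, 5, 1, 11, 12, 2, 13]= (0 9 5 10 1 6 14 13 2)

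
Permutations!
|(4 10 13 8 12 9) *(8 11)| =7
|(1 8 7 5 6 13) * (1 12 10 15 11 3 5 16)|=8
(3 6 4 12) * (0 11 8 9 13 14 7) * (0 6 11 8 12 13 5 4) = (0 8 9 5 4 13 14 7 6)(3 11 12) = [8, 1, 2, 11, 13, 4, 0, 6, 9, 5, 10, 12, 3, 14, 7]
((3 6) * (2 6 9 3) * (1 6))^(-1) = (1 2 6)(3 9) = [0, 2, 6, 9, 4, 5, 1, 7, 8, 3]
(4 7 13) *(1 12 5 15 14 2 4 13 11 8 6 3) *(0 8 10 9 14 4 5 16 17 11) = (0 8 6 3 1 12 16 17 11 10 9 14 2 5 15 4 7) = [8, 12, 5, 1, 7, 15, 3, 0, 6, 14, 9, 10, 16, 13, 2, 4, 17, 11]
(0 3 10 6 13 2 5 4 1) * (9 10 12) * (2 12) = [3, 0, 5, 2, 1, 4, 13, 7, 8, 10, 6, 11, 9, 12] = (0 3 2 5 4 1)(6 13 12 9 10)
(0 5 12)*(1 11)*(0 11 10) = (0 5 12 11 1 10) = [5, 10, 2, 3, 4, 12, 6, 7, 8, 9, 0, 1, 11]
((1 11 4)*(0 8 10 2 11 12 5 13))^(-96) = (0 11 5 10 1)(2 12 8 4 13) = [11, 0, 12, 3, 13, 10, 6, 7, 4, 9, 1, 5, 8, 2]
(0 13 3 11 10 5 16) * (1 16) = (0 13 3 11 10 5 1 16) = [13, 16, 2, 11, 4, 1, 6, 7, 8, 9, 5, 10, 12, 3, 14, 15, 0]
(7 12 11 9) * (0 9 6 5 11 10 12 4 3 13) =(0 9 7 4 3 13)(5 11 6)(10 12) =[9, 1, 2, 13, 3, 11, 5, 4, 8, 7, 12, 6, 10, 0]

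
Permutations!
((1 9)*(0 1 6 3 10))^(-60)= [0, 1, 2, 3, 4, 5, 6, 7, 8, 9, 10]= (10)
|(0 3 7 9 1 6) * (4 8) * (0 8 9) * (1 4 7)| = |(0 3 1 6 8 7)(4 9)| = 6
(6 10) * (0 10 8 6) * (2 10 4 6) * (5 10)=(0 4 6 8 2 5 10)=[4, 1, 5, 3, 6, 10, 8, 7, 2, 9, 0]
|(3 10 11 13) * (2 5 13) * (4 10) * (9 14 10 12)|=10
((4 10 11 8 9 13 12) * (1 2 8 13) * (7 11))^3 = (1 9 8 2)(4 11)(7 12)(10 13) = [0, 9, 1, 3, 11, 5, 6, 12, 2, 8, 13, 4, 7, 10]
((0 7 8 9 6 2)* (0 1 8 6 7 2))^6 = (0 6 7 9 8 1 2) = [6, 2, 0, 3, 4, 5, 7, 9, 1, 8]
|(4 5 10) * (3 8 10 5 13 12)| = |(3 8 10 4 13 12)| = 6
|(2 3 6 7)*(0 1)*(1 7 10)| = 7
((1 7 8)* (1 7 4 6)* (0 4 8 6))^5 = (0 4)(1 8 7 6) = [4, 8, 2, 3, 0, 5, 1, 6, 7]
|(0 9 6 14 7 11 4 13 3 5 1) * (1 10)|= |(0 9 6 14 7 11 4 13 3 5 10 1)|= 12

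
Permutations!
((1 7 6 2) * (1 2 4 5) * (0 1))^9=(0 6)(1 4)(5 7)=[6, 4, 2, 3, 1, 7, 0, 5]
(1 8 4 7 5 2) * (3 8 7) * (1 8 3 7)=(2 8 4 7 5)=[0, 1, 8, 3, 7, 2, 6, 5, 4]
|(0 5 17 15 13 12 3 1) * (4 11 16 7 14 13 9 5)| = |(0 4 11 16 7 14 13 12 3 1)(5 17 15 9)| = 20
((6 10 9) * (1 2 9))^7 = (1 9 10 2 6) = [0, 9, 6, 3, 4, 5, 1, 7, 8, 10, 2]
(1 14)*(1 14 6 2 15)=(1 6 2 15)=[0, 6, 15, 3, 4, 5, 2, 7, 8, 9, 10, 11, 12, 13, 14, 1]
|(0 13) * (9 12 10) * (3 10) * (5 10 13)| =|(0 5 10 9 12 3 13)| =7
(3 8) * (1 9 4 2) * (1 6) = (1 9 4 2 6)(3 8) = [0, 9, 6, 8, 2, 5, 1, 7, 3, 4]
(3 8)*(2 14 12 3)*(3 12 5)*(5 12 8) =(2 14 12 8)(3 5) =[0, 1, 14, 5, 4, 3, 6, 7, 2, 9, 10, 11, 8, 13, 12]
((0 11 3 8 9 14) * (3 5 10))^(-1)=(0 14 9 8 3 10 5 11)=[14, 1, 2, 10, 4, 11, 6, 7, 3, 8, 5, 0, 12, 13, 9]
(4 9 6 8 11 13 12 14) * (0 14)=(0 14 4 9 6 8 11 13 12)=[14, 1, 2, 3, 9, 5, 8, 7, 11, 6, 10, 13, 0, 12, 4]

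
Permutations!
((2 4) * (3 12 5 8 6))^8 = (3 8 12 6 5) = [0, 1, 2, 8, 4, 3, 5, 7, 12, 9, 10, 11, 6]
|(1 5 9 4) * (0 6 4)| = |(0 6 4 1 5 9)| = 6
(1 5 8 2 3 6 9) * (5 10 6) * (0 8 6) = [8, 10, 3, 5, 4, 6, 9, 7, 2, 1, 0] = (0 8 2 3 5 6 9 1 10)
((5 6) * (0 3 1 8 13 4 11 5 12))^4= (0 13 6 1 11)(3 4 12 8 5)= [13, 11, 2, 4, 12, 3, 1, 7, 5, 9, 10, 0, 8, 6]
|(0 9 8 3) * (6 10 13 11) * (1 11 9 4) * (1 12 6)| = |(0 4 12 6 10 13 9 8 3)(1 11)| = 18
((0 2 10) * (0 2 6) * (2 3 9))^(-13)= (0 6)(2 9 3 10)= [6, 1, 9, 10, 4, 5, 0, 7, 8, 3, 2]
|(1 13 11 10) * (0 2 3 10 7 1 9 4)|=|(0 2 3 10 9 4)(1 13 11 7)|=12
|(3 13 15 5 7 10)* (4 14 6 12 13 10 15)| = 30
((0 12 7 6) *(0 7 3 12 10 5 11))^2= (12)(0 5)(10 11)= [5, 1, 2, 3, 4, 0, 6, 7, 8, 9, 11, 10, 12]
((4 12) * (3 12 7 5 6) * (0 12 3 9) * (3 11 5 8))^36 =[11, 1, 2, 12, 6, 7, 8, 9, 0, 3, 10, 4, 5] =(0 11 4 6 8)(3 12 5 7 9)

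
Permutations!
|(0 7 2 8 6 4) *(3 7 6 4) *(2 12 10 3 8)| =|(0 6 8 4)(3 7 12 10)| =4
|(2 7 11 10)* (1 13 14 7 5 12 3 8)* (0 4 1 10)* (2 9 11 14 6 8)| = |(0 4 1 13 6 8 10 9 11)(2 5 12 3)(7 14)| = 36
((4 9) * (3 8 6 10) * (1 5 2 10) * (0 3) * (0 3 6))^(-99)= (0 10 1 8 2 6 3 5)(4 9)= [10, 8, 6, 5, 9, 0, 3, 7, 2, 4, 1]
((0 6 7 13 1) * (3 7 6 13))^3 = (13)(3 7) = [0, 1, 2, 7, 4, 5, 6, 3, 8, 9, 10, 11, 12, 13]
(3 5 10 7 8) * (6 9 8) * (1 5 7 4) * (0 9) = [9, 5, 2, 7, 1, 10, 0, 6, 3, 8, 4] = (0 9 8 3 7 6)(1 5 10 4)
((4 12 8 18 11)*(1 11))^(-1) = (1 18 8 12 4 11) = [0, 18, 2, 3, 11, 5, 6, 7, 12, 9, 10, 1, 4, 13, 14, 15, 16, 17, 8]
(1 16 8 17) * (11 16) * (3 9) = (1 11 16 8 17)(3 9) = [0, 11, 2, 9, 4, 5, 6, 7, 17, 3, 10, 16, 12, 13, 14, 15, 8, 1]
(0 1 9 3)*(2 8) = [1, 9, 8, 0, 4, 5, 6, 7, 2, 3] = (0 1 9 3)(2 8)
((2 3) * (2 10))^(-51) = (10) = [0, 1, 2, 3, 4, 5, 6, 7, 8, 9, 10]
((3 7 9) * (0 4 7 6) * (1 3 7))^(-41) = (0 6 3 1 4)(7 9) = [6, 4, 2, 1, 0, 5, 3, 9, 8, 7]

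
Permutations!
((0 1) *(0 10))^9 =(10) =[0, 1, 2, 3, 4, 5, 6, 7, 8, 9, 10]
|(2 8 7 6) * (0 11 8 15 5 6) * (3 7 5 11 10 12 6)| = |(0 10 12 6 2 15 11 8 5 3 7)| = 11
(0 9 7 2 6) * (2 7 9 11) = [11, 1, 6, 3, 4, 5, 0, 7, 8, 9, 10, 2] = (0 11 2 6)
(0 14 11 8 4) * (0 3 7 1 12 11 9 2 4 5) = (0 14 9 2 4 3 7 1 12 11 8 5) = [14, 12, 4, 7, 3, 0, 6, 1, 5, 2, 10, 8, 11, 13, 9]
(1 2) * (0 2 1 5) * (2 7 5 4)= [7, 1, 4, 3, 2, 0, 6, 5]= (0 7 5)(2 4)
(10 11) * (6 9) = (6 9)(10 11) = [0, 1, 2, 3, 4, 5, 9, 7, 8, 6, 11, 10]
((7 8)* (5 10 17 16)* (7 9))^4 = (17)(7 8 9) = [0, 1, 2, 3, 4, 5, 6, 8, 9, 7, 10, 11, 12, 13, 14, 15, 16, 17]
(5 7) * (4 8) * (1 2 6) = (1 2 6)(4 8)(5 7) = [0, 2, 6, 3, 8, 7, 1, 5, 4]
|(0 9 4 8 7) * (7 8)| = 4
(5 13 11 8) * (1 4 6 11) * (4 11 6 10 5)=[0, 11, 2, 3, 10, 13, 6, 7, 4, 9, 5, 8, 12, 1]=(1 11 8 4 10 5 13)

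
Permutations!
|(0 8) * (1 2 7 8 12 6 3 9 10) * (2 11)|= 11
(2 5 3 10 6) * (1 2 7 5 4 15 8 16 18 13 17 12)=(1 2 4 15 8 16 18 13 17 12)(3 10 6 7 5)=[0, 2, 4, 10, 15, 3, 7, 5, 16, 9, 6, 11, 1, 17, 14, 8, 18, 12, 13]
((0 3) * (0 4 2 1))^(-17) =[2, 4, 3, 1, 0] =(0 2 3 1 4)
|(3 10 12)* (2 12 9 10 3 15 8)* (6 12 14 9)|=|(2 14 9 10 6 12 15 8)|=8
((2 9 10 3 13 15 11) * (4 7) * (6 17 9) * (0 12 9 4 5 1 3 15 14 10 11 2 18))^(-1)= (0 18 11 9 12)(1 5 7 4 17 6 2 15 10 14 13 3)= [18, 5, 15, 1, 17, 7, 2, 4, 8, 12, 14, 9, 0, 3, 13, 10, 16, 6, 11]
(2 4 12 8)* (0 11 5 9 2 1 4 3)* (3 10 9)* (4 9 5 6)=(0 11 6 4 12 8 1 9 2 10 5 3)=[11, 9, 10, 0, 12, 3, 4, 7, 1, 2, 5, 6, 8]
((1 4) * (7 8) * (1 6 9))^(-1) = [0, 9, 2, 3, 1, 5, 4, 8, 7, 6] = (1 9 6 4)(7 8)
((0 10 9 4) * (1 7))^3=[4, 7, 2, 3, 9, 5, 6, 1, 8, 10, 0]=(0 4 9 10)(1 7)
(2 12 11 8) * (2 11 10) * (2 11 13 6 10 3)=(2 12 3)(6 10 11 8 13)=[0, 1, 12, 2, 4, 5, 10, 7, 13, 9, 11, 8, 3, 6]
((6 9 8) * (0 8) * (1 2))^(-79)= (0 8 6 9)(1 2)= [8, 2, 1, 3, 4, 5, 9, 7, 6, 0]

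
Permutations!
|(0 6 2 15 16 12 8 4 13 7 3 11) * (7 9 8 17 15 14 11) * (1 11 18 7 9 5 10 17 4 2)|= |(0 6 1 11)(2 14 18 7 3 9 8)(4 13 5 10 17 15 16 12)|= 56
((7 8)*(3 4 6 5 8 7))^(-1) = [0, 1, 2, 8, 3, 6, 4, 7, 5] = (3 8 5 6 4)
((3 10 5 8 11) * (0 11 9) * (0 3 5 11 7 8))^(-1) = [5, 1, 2, 9, 4, 11, 6, 0, 7, 8, 3, 10] = (0 5 11 10 3 9 8 7)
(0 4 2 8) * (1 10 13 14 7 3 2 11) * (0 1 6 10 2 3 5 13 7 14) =[4, 2, 8, 3, 11, 13, 10, 5, 1, 9, 7, 6, 12, 0, 14] =(14)(0 4 11 6 10 7 5 13)(1 2 8)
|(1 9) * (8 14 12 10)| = 4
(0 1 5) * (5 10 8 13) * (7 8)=(0 1 10 7 8 13 5)=[1, 10, 2, 3, 4, 0, 6, 8, 13, 9, 7, 11, 12, 5]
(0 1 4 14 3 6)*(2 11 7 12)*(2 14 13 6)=[1, 4, 11, 2, 13, 5, 0, 12, 8, 9, 10, 7, 14, 6, 3]=(0 1 4 13 6)(2 11 7 12 14 3)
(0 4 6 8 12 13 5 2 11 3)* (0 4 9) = [9, 1, 11, 4, 6, 2, 8, 7, 12, 0, 10, 3, 13, 5] = (0 9)(2 11 3 4 6 8 12 13 5)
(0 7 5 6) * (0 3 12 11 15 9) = (0 7 5 6 3 12 11 15 9) = [7, 1, 2, 12, 4, 6, 3, 5, 8, 0, 10, 15, 11, 13, 14, 9]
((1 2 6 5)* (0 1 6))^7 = (0 1 2)(5 6) = [1, 2, 0, 3, 4, 6, 5]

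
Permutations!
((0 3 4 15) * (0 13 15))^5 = (0 4 3)(13 15) = [4, 1, 2, 0, 3, 5, 6, 7, 8, 9, 10, 11, 12, 15, 14, 13]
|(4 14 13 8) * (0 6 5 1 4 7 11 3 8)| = 28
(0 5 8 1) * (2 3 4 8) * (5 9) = [9, 0, 3, 4, 8, 2, 6, 7, 1, 5] = (0 9 5 2 3 4 8 1)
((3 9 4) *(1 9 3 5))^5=[0, 9, 2, 3, 5, 1, 6, 7, 8, 4]=(1 9 4 5)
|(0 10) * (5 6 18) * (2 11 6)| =10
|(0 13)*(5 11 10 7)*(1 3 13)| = |(0 1 3 13)(5 11 10 7)| = 4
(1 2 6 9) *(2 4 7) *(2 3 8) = (1 4 7 3 8 2 6 9) = [0, 4, 6, 8, 7, 5, 9, 3, 2, 1]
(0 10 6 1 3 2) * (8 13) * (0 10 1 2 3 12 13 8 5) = (0 1 12 13 5)(2 10 6) = [1, 12, 10, 3, 4, 0, 2, 7, 8, 9, 6, 11, 13, 5]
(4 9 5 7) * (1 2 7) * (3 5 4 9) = (1 2 7 9 4 3 5) = [0, 2, 7, 5, 3, 1, 6, 9, 8, 4]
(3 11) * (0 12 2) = (0 12 2)(3 11) = [12, 1, 0, 11, 4, 5, 6, 7, 8, 9, 10, 3, 2]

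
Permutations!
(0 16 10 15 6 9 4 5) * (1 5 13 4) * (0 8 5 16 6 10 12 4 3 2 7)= [6, 16, 7, 2, 13, 8, 9, 0, 5, 1, 15, 11, 4, 3, 14, 10, 12]= (0 6 9 1 16 12 4 13 3 2 7)(5 8)(10 15)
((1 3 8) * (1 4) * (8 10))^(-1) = (1 4 8 10 3) = [0, 4, 2, 1, 8, 5, 6, 7, 10, 9, 3]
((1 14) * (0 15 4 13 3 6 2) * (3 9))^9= (0 15 4 13 9 3 6 2)(1 14)= [15, 14, 0, 6, 13, 5, 2, 7, 8, 3, 10, 11, 12, 9, 1, 4]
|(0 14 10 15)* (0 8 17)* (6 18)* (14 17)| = 4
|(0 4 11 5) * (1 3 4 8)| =7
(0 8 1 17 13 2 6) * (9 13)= (0 8 1 17 9 13 2 6)= [8, 17, 6, 3, 4, 5, 0, 7, 1, 13, 10, 11, 12, 2, 14, 15, 16, 9]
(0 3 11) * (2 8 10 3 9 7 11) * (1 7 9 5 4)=(0 5 4 1 7 11)(2 8 10 3)=[5, 7, 8, 2, 1, 4, 6, 11, 10, 9, 3, 0]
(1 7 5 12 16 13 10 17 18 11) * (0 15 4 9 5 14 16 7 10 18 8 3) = (0 15 4 9 5 12 7 14 16 13 18 11 1 10 17 8 3) = [15, 10, 2, 0, 9, 12, 6, 14, 3, 5, 17, 1, 7, 18, 16, 4, 13, 8, 11]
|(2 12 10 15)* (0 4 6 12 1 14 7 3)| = |(0 4 6 12 10 15 2 1 14 7 3)| = 11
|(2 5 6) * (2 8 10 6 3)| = 3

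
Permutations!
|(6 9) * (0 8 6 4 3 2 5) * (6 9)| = |(0 8 9 4 3 2 5)| = 7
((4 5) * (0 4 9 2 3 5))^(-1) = [4, 1, 9, 2, 0, 3, 6, 7, 8, 5] = (0 4)(2 9 5 3)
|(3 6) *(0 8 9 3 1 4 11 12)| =|(0 8 9 3 6 1 4 11 12)| =9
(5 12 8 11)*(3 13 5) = (3 13 5 12 8 11) = [0, 1, 2, 13, 4, 12, 6, 7, 11, 9, 10, 3, 8, 5]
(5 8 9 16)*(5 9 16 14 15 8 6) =(5 6)(8 16 9 14 15) =[0, 1, 2, 3, 4, 6, 5, 7, 16, 14, 10, 11, 12, 13, 15, 8, 9]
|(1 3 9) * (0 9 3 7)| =4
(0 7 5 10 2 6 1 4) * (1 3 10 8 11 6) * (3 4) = [7, 3, 1, 10, 0, 8, 4, 5, 11, 9, 2, 6] = (0 7 5 8 11 6 4)(1 3 10 2)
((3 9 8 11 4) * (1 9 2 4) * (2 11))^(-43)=(1 11 3 4 2 8 9)=[0, 11, 8, 4, 2, 5, 6, 7, 9, 1, 10, 3]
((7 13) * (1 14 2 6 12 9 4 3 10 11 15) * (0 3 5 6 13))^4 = [15, 7, 3, 1, 9, 4, 5, 11, 8, 12, 14, 2, 6, 10, 0, 13] = (0 15 13 10 14)(1 7 11 2 3)(4 9 12 6 5)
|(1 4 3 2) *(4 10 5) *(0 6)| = |(0 6)(1 10 5 4 3 2)| = 6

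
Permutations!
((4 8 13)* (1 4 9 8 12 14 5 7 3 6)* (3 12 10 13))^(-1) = (1 6 3 8 9 13 10 4)(5 14 12 7) = [0, 6, 2, 8, 1, 14, 3, 5, 9, 13, 4, 11, 7, 10, 12]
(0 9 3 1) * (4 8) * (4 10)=(0 9 3 1)(4 8 10)=[9, 0, 2, 1, 8, 5, 6, 7, 10, 3, 4]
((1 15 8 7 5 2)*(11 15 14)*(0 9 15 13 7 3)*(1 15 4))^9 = [2, 3, 11, 5, 8, 14, 6, 1, 7, 15, 10, 9, 12, 4, 0, 13] = (0 2 11 9 15 13 4 8 7 1 3 5 14)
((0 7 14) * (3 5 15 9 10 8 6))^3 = (3 9 6 15 8 5 10) = [0, 1, 2, 9, 4, 10, 15, 7, 5, 6, 3, 11, 12, 13, 14, 8]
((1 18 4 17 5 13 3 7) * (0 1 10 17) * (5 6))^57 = (0 1 18 4)(3 7 10 17 6 5 13) = [1, 18, 2, 7, 0, 13, 5, 10, 8, 9, 17, 11, 12, 3, 14, 15, 16, 6, 4]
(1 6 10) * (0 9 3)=(0 9 3)(1 6 10)=[9, 6, 2, 0, 4, 5, 10, 7, 8, 3, 1]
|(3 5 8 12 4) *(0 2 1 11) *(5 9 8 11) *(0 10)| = 30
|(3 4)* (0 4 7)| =4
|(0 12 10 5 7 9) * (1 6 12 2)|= |(0 2 1 6 12 10 5 7 9)|= 9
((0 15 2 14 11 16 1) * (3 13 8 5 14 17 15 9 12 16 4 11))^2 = (0 12 1 9 16)(2 15 17)(3 8 14 13 5) = [12, 9, 15, 8, 4, 3, 6, 7, 14, 16, 10, 11, 1, 5, 13, 17, 0, 2]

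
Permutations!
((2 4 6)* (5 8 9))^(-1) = (2 6 4)(5 9 8) = [0, 1, 6, 3, 2, 9, 4, 7, 5, 8]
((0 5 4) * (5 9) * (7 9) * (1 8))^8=(0 5 7 4 9)=[5, 1, 2, 3, 9, 7, 6, 4, 8, 0]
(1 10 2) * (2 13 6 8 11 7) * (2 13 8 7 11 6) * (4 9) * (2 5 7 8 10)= [0, 2, 1, 3, 9, 7, 8, 13, 6, 4, 10, 11, 12, 5]= (1 2)(4 9)(5 7 13)(6 8)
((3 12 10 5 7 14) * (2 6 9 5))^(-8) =[0, 1, 6, 12, 4, 7, 9, 14, 8, 5, 2, 11, 10, 13, 3] =(2 6 9 5 7 14 3 12 10)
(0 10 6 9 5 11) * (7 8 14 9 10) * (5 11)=[7, 1, 2, 3, 4, 5, 10, 8, 14, 11, 6, 0, 12, 13, 9]=(0 7 8 14 9 11)(6 10)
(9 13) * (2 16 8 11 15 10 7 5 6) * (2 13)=(2 16 8 11 15 10 7 5 6 13 9)=[0, 1, 16, 3, 4, 6, 13, 5, 11, 2, 7, 15, 12, 9, 14, 10, 8]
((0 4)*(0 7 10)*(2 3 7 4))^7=[3, 1, 7, 10, 4, 5, 6, 0, 8, 9, 2]=(0 3 10 2 7)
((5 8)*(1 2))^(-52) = [0, 1, 2, 3, 4, 5, 6, 7, 8] = (8)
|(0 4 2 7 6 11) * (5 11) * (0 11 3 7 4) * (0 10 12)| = 12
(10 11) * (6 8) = (6 8)(10 11) = [0, 1, 2, 3, 4, 5, 8, 7, 6, 9, 11, 10]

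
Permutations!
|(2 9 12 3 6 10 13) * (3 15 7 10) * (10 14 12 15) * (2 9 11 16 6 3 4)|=35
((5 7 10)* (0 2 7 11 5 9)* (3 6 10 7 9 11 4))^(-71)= [2, 1, 9, 6, 3, 4, 10, 7, 8, 0, 11, 5]= (0 2 9)(3 6 10 11 5 4)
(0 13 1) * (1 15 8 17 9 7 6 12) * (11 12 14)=[13, 0, 2, 3, 4, 5, 14, 6, 17, 7, 10, 12, 1, 15, 11, 8, 16, 9]=(0 13 15 8 17 9 7 6 14 11 12 1)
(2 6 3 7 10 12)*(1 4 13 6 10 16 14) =(1 4 13 6 3 7 16 14)(2 10 12) =[0, 4, 10, 7, 13, 5, 3, 16, 8, 9, 12, 11, 2, 6, 1, 15, 14]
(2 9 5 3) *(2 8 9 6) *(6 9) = (2 9 5 3 8 6) = [0, 1, 9, 8, 4, 3, 2, 7, 6, 5]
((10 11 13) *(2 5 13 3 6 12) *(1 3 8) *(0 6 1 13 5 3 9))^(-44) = (13)(0 1 2 6 9 3 12) = [1, 2, 6, 12, 4, 5, 9, 7, 8, 3, 10, 11, 0, 13]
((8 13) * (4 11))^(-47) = (4 11)(8 13) = [0, 1, 2, 3, 11, 5, 6, 7, 13, 9, 10, 4, 12, 8]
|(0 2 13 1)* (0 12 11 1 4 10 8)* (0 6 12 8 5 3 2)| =|(1 8 6 12 11)(2 13 4 10 5 3)| =30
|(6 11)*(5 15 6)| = 4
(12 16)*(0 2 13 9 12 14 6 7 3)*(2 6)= (0 6 7 3)(2 13 9 12 16 14)= [6, 1, 13, 0, 4, 5, 7, 3, 8, 12, 10, 11, 16, 9, 2, 15, 14]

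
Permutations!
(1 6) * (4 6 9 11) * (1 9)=[0, 1, 2, 3, 6, 5, 9, 7, 8, 11, 10, 4]=(4 6 9 11)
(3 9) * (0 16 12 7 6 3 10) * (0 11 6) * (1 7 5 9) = (0 16 12 5 9 10 11 6 3 1 7) = [16, 7, 2, 1, 4, 9, 3, 0, 8, 10, 11, 6, 5, 13, 14, 15, 12]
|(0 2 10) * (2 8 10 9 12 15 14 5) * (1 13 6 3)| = 12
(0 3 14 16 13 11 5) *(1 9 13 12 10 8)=[3, 9, 2, 14, 4, 0, 6, 7, 1, 13, 8, 5, 10, 11, 16, 15, 12]=(0 3 14 16 12 10 8 1 9 13 11 5)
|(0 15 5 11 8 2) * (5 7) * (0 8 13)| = 6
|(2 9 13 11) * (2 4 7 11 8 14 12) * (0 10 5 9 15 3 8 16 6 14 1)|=|(0 10 5 9 13 16 6 14 12 2 15 3 8 1)(4 7 11)|=42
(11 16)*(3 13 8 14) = (3 13 8 14)(11 16) = [0, 1, 2, 13, 4, 5, 6, 7, 14, 9, 10, 16, 12, 8, 3, 15, 11]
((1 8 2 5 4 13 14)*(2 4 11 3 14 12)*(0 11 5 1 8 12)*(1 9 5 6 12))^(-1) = [13, 1, 12, 11, 8, 9, 5, 7, 14, 2, 10, 0, 6, 4, 3] = (0 13 4 8 14 3 11)(2 12 6 5 9)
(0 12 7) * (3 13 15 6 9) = (0 12 7)(3 13 15 6 9) = [12, 1, 2, 13, 4, 5, 9, 0, 8, 3, 10, 11, 7, 15, 14, 6]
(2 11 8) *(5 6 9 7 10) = (2 11 8)(5 6 9 7 10) = [0, 1, 11, 3, 4, 6, 9, 10, 2, 7, 5, 8]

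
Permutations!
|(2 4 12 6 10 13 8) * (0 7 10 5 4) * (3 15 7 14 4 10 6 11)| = 14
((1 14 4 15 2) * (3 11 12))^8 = (1 15 14 2 4)(3 12 11) = [0, 15, 4, 12, 1, 5, 6, 7, 8, 9, 10, 3, 11, 13, 2, 14]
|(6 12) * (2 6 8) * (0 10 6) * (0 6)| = 4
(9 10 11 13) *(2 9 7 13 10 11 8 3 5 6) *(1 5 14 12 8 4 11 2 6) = [0, 5, 9, 14, 11, 1, 6, 13, 3, 2, 4, 10, 8, 7, 12] = (1 5)(2 9)(3 14 12 8)(4 11 10)(7 13)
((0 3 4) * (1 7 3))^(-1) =[4, 0, 2, 7, 3, 5, 6, 1] =(0 4 3 7 1)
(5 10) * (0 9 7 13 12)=[9, 1, 2, 3, 4, 10, 6, 13, 8, 7, 5, 11, 0, 12]=(0 9 7 13 12)(5 10)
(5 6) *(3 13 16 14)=(3 13 16 14)(5 6)=[0, 1, 2, 13, 4, 6, 5, 7, 8, 9, 10, 11, 12, 16, 3, 15, 14]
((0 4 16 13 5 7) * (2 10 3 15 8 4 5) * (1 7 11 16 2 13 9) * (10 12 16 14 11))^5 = (0 8 9 10 2 7 15 16 5 4 1 3 12)(11 14) = [8, 3, 7, 12, 1, 4, 6, 15, 9, 10, 2, 14, 0, 13, 11, 16, 5]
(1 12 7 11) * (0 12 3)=[12, 3, 2, 0, 4, 5, 6, 11, 8, 9, 10, 1, 7]=(0 12 7 11 1 3)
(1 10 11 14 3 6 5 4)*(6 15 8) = (1 10 11 14 3 15 8 6 5 4) = [0, 10, 2, 15, 1, 4, 5, 7, 6, 9, 11, 14, 12, 13, 3, 8]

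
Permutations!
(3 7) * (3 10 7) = [0, 1, 2, 3, 4, 5, 6, 10, 8, 9, 7] = (7 10)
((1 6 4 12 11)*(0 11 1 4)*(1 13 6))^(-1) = (0 6 13 12 4 11) = [6, 1, 2, 3, 11, 5, 13, 7, 8, 9, 10, 0, 4, 12]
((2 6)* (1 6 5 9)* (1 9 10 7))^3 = (1 5)(2 7)(6 10) = [0, 5, 7, 3, 4, 1, 10, 2, 8, 9, 6]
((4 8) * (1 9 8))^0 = [0, 1, 2, 3, 4, 5, 6, 7, 8, 9] = (9)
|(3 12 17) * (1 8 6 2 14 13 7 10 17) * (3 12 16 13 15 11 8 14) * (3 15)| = 45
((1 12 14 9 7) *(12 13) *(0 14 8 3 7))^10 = (0 14 9)(1 3 12)(7 8 13) = [14, 3, 2, 12, 4, 5, 6, 8, 13, 0, 10, 11, 1, 7, 9]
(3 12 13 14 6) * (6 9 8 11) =(3 12 13 14 9 8 11 6) =[0, 1, 2, 12, 4, 5, 3, 7, 11, 8, 10, 6, 13, 14, 9]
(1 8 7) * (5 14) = (1 8 7)(5 14) = [0, 8, 2, 3, 4, 14, 6, 1, 7, 9, 10, 11, 12, 13, 5]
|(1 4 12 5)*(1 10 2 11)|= 7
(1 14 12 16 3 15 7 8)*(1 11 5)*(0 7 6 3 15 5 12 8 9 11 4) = (0 7 9 11 12 16 15 6 3 5 1 14 8 4) = [7, 14, 2, 5, 0, 1, 3, 9, 4, 11, 10, 12, 16, 13, 8, 6, 15]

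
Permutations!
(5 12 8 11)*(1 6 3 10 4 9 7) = [0, 6, 2, 10, 9, 12, 3, 1, 11, 7, 4, 5, 8] = (1 6 3 10 4 9 7)(5 12 8 11)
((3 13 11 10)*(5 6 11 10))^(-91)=(3 10 13)(5 11 6)=[0, 1, 2, 10, 4, 11, 5, 7, 8, 9, 13, 6, 12, 3]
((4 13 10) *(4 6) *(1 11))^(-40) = [0, 1, 2, 3, 4, 5, 6, 7, 8, 9, 10, 11, 12, 13] = (13)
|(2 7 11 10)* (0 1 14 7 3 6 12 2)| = 12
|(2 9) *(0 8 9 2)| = 3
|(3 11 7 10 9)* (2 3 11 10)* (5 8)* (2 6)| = 14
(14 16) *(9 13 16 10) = (9 13 16 14 10) = [0, 1, 2, 3, 4, 5, 6, 7, 8, 13, 9, 11, 12, 16, 10, 15, 14]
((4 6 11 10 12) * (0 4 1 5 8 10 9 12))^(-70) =(12) =[0, 1, 2, 3, 4, 5, 6, 7, 8, 9, 10, 11, 12]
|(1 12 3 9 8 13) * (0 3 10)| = |(0 3 9 8 13 1 12 10)| = 8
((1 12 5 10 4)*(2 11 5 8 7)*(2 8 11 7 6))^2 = [0, 11, 8, 3, 12, 4, 7, 6, 2, 9, 1, 10, 5] = (1 11 10)(2 8)(4 12 5)(6 7)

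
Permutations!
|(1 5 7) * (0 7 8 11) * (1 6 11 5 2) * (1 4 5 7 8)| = |(0 8 7 6 11)(1 2 4 5)| = 20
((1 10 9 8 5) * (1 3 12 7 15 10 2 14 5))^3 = (1 5 7 9 2 3 15 8 14 12 10) = [0, 5, 3, 15, 4, 7, 6, 9, 14, 2, 1, 11, 10, 13, 12, 8]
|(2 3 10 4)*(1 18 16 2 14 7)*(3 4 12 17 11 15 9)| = 7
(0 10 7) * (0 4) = [10, 1, 2, 3, 0, 5, 6, 4, 8, 9, 7] = (0 10 7 4)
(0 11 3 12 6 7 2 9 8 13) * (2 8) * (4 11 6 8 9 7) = [6, 1, 7, 12, 11, 5, 4, 9, 13, 2, 10, 3, 8, 0] = (0 6 4 11 3 12 8 13)(2 7 9)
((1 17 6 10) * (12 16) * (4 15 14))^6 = (1 6)(10 17) = [0, 6, 2, 3, 4, 5, 1, 7, 8, 9, 17, 11, 12, 13, 14, 15, 16, 10]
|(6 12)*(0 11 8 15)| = |(0 11 8 15)(6 12)| = 4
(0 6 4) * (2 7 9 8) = [6, 1, 7, 3, 0, 5, 4, 9, 2, 8] = (0 6 4)(2 7 9 8)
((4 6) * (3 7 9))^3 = (9)(4 6) = [0, 1, 2, 3, 6, 5, 4, 7, 8, 9]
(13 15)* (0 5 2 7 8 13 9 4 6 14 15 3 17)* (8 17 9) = (0 5 2 7 17)(3 9 4 6 14 15 8 13) = [5, 1, 7, 9, 6, 2, 14, 17, 13, 4, 10, 11, 12, 3, 15, 8, 16, 0]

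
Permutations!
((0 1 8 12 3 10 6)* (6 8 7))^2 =(0 7)(1 6)(3 8)(10 12) =[7, 6, 2, 8, 4, 5, 1, 0, 3, 9, 12, 11, 10]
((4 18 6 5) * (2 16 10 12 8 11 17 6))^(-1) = (2 18 4 5 6 17 11 8 12 10 16) = [0, 1, 18, 3, 5, 6, 17, 7, 12, 9, 16, 8, 10, 13, 14, 15, 2, 11, 4]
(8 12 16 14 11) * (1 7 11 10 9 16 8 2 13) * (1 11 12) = [0, 7, 13, 3, 4, 5, 6, 12, 1, 16, 9, 2, 8, 11, 10, 15, 14] = (1 7 12 8)(2 13 11)(9 16 14 10)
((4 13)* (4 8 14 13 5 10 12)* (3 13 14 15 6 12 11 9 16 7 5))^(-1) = (3 4 12 6 15 8 13)(5 7 16 9 11 10) = [0, 1, 2, 4, 12, 7, 15, 16, 13, 11, 5, 10, 6, 3, 14, 8, 9]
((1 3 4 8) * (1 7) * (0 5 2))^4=(0 5 2)(1 7 8 4 3)=[5, 7, 0, 1, 3, 2, 6, 8, 4]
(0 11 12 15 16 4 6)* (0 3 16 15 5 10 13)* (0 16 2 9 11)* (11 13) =(2 9 13 16 4 6 3)(5 10 11 12) =[0, 1, 9, 2, 6, 10, 3, 7, 8, 13, 11, 12, 5, 16, 14, 15, 4]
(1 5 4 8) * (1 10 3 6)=(1 5 4 8 10 3 6)=[0, 5, 2, 6, 8, 4, 1, 7, 10, 9, 3]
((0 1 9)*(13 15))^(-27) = (13 15) = [0, 1, 2, 3, 4, 5, 6, 7, 8, 9, 10, 11, 12, 15, 14, 13]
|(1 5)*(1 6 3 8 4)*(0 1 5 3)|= |(0 1 3 8 4 5 6)|= 7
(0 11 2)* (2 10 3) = [11, 1, 0, 2, 4, 5, 6, 7, 8, 9, 3, 10] = (0 11 10 3 2)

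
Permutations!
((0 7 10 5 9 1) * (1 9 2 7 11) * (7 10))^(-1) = (0 1 11)(2 5 10) = [1, 11, 5, 3, 4, 10, 6, 7, 8, 9, 2, 0]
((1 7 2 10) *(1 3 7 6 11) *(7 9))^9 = [0, 1, 7, 10, 4, 5, 6, 9, 8, 3, 2, 11] = (11)(2 7 9 3 10)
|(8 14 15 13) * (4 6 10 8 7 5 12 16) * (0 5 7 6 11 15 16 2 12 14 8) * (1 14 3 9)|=26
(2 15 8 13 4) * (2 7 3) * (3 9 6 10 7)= (2 15 8 13 4 3)(6 10 7 9)= [0, 1, 15, 2, 3, 5, 10, 9, 13, 6, 7, 11, 12, 4, 14, 8]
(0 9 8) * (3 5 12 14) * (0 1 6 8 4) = (0 9 4)(1 6 8)(3 5 12 14) = [9, 6, 2, 5, 0, 12, 8, 7, 1, 4, 10, 11, 14, 13, 3]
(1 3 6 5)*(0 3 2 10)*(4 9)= (0 3 6 5 1 2 10)(4 9)= [3, 2, 10, 6, 9, 1, 5, 7, 8, 4, 0]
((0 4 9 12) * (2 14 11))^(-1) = [12, 1, 11, 3, 0, 5, 6, 7, 8, 4, 10, 14, 9, 13, 2] = (0 12 9 4)(2 11 14)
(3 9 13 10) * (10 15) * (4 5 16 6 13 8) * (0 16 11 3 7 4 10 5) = [16, 1, 2, 9, 0, 11, 13, 4, 10, 8, 7, 3, 12, 15, 14, 5, 6] = (0 16 6 13 15 5 11 3 9 8 10 7 4)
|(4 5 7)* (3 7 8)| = 5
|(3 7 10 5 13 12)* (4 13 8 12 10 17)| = 9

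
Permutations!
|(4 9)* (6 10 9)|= |(4 6 10 9)|= 4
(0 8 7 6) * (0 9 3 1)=(0 8 7 6 9 3 1)=[8, 0, 2, 1, 4, 5, 9, 6, 7, 3]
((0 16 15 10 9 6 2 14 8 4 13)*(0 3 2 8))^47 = [14, 1, 3, 13, 8, 5, 9, 7, 6, 10, 15, 11, 12, 4, 2, 16, 0] = (0 14 2 3 13 4 8 6 9 10 15 16)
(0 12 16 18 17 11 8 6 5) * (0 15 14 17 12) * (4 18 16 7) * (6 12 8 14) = (4 18 8 12 7)(5 15 6)(11 14 17) = [0, 1, 2, 3, 18, 15, 5, 4, 12, 9, 10, 14, 7, 13, 17, 6, 16, 11, 8]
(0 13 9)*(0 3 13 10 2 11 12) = (0 10 2 11 12)(3 13 9) = [10, 1, 11, 13, 4, 5, 6, 7, 8, 3, 2, 12, 0, 9]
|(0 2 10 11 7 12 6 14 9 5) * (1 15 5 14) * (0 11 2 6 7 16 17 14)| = |(0 6 1 15 5 11 16 17 14 9)(2 10)(7 12)| = 10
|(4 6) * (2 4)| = |(2 4 6)| = 3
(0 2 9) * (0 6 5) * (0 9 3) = (0 2 3)(5 9 6) = [2, 1, 3, 0, 4, 9, 5, 7, 8, 6]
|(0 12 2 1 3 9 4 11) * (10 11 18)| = |(0 12 2 1 3 9 4 18 10 11)| = 10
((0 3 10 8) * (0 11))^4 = (0 11 8 10 3) = [11, 1, 2, 0, 4, 5, 6, 7, 10, 9, 3, 8]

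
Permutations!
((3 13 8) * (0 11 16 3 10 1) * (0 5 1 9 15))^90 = (16) = [0, 1, 2, 3, 4, 5, 6, 7, 8, 9, 10, 11, 12, 13, 14, 15, 16]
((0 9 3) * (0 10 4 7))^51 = (0 10)(3 7)(4 9) = [10, 1, 2, 7, 9, 5, 6, 3, 8, 4, 0]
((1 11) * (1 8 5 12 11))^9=(5 12 11 8)=[0, 1, 2, 3, 4, 12, 6, 7, 5, 9, 10, 8, 11]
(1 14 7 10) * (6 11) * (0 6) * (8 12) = (0 6 11)(1 14 7 10)(8 12) = [6, 14, 2, 3, 4, 5, 11, 10, 12, 9, 1, 0, 8, 13, 7]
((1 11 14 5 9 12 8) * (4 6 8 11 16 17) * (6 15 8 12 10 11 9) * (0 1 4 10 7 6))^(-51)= (0 11 16 5 10 1 14 17)(6 12 9 7)= [11, 14, 2, 3, 4, 10, 12, 6, 8, 7, 1, 16, 9, 13, 17, 15, 5, 0]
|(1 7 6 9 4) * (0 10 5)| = |(0 10 5)(1 7 6 9 4)| = 15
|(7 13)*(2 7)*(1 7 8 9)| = 6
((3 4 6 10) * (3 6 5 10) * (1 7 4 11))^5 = (1 6 4 11 10 7 3 5) = [0, 6, 2, 5, 11, 1, 4, 3, 8, 9, 7, 10]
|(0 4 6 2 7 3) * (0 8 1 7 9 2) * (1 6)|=|(0 4 1 7 3 8 6)(2 9)|=14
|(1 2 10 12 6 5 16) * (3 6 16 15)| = 20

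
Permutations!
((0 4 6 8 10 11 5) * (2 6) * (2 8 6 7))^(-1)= [5, 1, 7, 3, 0, 11, 6, 2, 4, 9, 8, 10]= (0 5 11 10 8 4)(2 7)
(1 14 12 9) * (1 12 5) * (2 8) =(1 14 5)(2 8)(9 12) =[0, 14, 8, 3, 4, 1, 6, 7, 2, 12, 10, 11, 9, 13, 5]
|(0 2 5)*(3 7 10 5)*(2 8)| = 7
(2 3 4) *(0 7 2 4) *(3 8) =[7, 1, 8, 0, 4, 5, 6, 2, 3] =(0 7 2 8 3)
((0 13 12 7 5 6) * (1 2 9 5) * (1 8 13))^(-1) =(0 6 5 9 2 1)(7 12 13 8) =[6, 0, 1, 3, 4, 9, 5, 12, 7, 2, 10, 11, 13, 8]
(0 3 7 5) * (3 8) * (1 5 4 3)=(0 8 1 5)(3 7 4)=[8, 5, 2, 7, 3, 0, 6, 4, 1]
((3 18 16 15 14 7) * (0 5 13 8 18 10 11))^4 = (0 18 7)(3 5 16)(8 14 11)(10 13 15) = [18, 1, 2, 5, 4, 16, 6, 0, 14, 9, 13, 8, 12, 15, 11, 10, 3, 17, 7]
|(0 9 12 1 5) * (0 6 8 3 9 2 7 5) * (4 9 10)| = 12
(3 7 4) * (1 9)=(1 9)(3 7 4)=[0, 9, 2, 7, 3, 5, 6, 4, 8, 1]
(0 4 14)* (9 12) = (0 4 14)(9 12) = [4, 1, 2, 3, 14, 5, 6, 7, 8, 12, 10, 11, 9, 13, 0]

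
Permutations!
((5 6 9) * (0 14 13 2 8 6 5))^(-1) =(0 9 6 8 2 13 14) =[9, 1, 13, 3, 4, 5, 8, 7, 2, 6, 10, 11, 12, 14, 0]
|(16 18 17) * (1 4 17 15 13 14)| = |(1 4 17 16 18 15 13 14)| = 8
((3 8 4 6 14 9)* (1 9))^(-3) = (1 4 9 6 3 14 8) = [0, 4, 2, 14, 9, 5, 3, 7, 1, 6, 10, 11, 12, 13, 8]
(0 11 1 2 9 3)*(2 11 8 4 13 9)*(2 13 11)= (0 8 4 11 1 2 13 9 3)= [8, 2, 13, 0, 11, 5, 6, 7, 4, 3, 10, 1, 12, 9]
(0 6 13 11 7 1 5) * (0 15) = (0 6 13 11 7 1 5 15) = [6, 5, 2, 3, 4, 15, 13, 1, 8, 9, 10, 7, 12, 11, 14, 0]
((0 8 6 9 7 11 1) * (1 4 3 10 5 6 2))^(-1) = (0 1 2 8)(3 4 11 7 9 6 5 10) = [1, 2, 8, 4, 11, 10, 5, 9, 0, 6, 3, 7]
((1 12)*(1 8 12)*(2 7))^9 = (2 7)(8 12) = [0, 1, 7, 3, 4, 5, 6, 2, 12, 9, 10, 11, 8]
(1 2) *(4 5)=(1 2)(4 5)=[0, 2, 1, 3, 5, 4]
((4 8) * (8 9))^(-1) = (4 8 9) = [0, 1, 2, 3, 8, 5, 6, 7, 9, 4]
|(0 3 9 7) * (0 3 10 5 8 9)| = |(0 10 5 8 9 7 3)| = 7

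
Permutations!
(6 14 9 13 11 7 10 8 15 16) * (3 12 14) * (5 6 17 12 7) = [0, 1, 2, 7, 4, 6, 3, 10, 15, 13, 8, 5, 14, 11, 9, 16, 17, 12] = (3 7 10 8 15 16 17 12 14 9 13 11 5 6)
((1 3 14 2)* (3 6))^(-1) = (1 2 14 3 6) = [0, 2, 14, 6, 4, 5, 1, 7, 8, 9, 10, 11, 12, 13, 3]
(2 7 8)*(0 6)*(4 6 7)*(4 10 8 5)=(0 7 5 4 6)(2 10 8)=[7, 1, 10, 3, 6, 4, 0, 5, 2, 9, 8]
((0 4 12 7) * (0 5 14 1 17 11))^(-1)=(0 11 17 1 14 5 7 12 4)=[11, 14, 2, 3, 0, 7, 6, 12, 8, 9, 10, 17, 4, 13, 5, 15, 16, 1]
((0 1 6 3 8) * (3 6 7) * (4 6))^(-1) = (0 8 3 7 1)(4 6) = [8, 0, 2, 7, 6, 5, 4, 1, 3]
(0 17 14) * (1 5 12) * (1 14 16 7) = [17, 5, 2, 3, 4, 12, 6, 1, 8, 9, 10, 11, 14, 13, 0, 15, 7, 16] = (0 17 16 7 1 5 12 14)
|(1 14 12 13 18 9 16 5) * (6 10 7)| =|(1 14 12 13 18 9 16 5)(6 10 7)| =24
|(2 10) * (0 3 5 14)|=|(0 3 5 14)(2 10)|=4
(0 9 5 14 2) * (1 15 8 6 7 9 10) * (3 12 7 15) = (0 10 1 3 12 7 9 5 14 2)(6 15 8) = [10, 3, 0, 12, 4, 14, 15, 9, 6, 5, 1, 11, 7, 13, 2, 8]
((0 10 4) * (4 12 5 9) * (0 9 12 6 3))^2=(12)(0 6)(3 10)=[6, 1, 2, 10, 4, 5, 0, 7, 8, 9, 3, 11, 12]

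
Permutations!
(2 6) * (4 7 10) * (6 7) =(2 7 10 4 6) =[0, 1, 7, 3, 6, 5, 2, 10, 8, 9, 4]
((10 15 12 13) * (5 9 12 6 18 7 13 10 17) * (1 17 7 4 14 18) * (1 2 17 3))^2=(2 5 12 15)(4 18 14)(6 17 9 10)=[0, 1, 5, 3, 18, 12, 17, 7, 8, 10, 6, 11, 15, 13, 4, 2, 16, 9, 14]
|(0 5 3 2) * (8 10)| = |(0 5 3 2)(8 10)| = 4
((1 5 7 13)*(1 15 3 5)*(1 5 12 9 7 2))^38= (1 2 5)(3 9 13)(7 15 12)= [0, 2, 5, 9, 4, 1, 6, 15, 8, 13, 10, 11, 7, 3, 14, 12]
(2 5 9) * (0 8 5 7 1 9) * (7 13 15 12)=[8, 9, 13, 3, 4, 0, 6, 1, 5, 2, 10, 11, 7, 15, 14, 12]=(0 8 5)(1 9 2 13 15 12 7)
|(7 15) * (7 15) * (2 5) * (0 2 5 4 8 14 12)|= 6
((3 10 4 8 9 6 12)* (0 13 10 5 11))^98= (0 11 5 3 12 6 9 8 4 10 13)= [11, 1, 2, 12, 10, 3, 9, 7, 4, 8, 13, 5, 6, 0]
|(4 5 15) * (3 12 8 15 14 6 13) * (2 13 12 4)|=|(2 13 3 4 5 14 6 12 8 15)|=10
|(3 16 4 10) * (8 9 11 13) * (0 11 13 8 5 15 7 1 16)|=13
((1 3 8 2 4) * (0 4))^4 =[8, 0, 3, 4, 2, 5, 6, 7, 1] =(0 8 1)(2 3 4)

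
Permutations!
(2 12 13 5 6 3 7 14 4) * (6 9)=(2 12 13 5 9 6 3 7 14 4)=[0, 1, 12, 7, 2, 9, 3, 14, 8, 6, 10, 11, 13, 5, 4]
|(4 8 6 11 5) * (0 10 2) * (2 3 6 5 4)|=9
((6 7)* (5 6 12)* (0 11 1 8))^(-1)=(0 8 1 11)(5 12 7 6)=[8, 11, 2, 3, 4, 12, 5, 6, 1, 9, 10, 0, 7]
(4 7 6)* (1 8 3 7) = (1 8 3 7 6 4) = [0, 8, 2, 7, 1, 5, 4, 6, 3]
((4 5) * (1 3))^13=(1 3)(4 5)=[0, 3, 2, 1, 5, 4]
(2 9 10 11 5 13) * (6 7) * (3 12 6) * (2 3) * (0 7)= (0 7 2 9 10 11 5 13 3 12 6)= [7, 1, 9, 12, 4, 13, 0, 2, 8, 10, 11, 5, 6, 3]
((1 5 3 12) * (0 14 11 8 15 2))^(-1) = (0 2 15 8 11 14)(1 12 3 5) = [2, 12, 15, 5, 4, 1, 6, 7, 11, 9, 10, 14, 3, 13, 0, 8]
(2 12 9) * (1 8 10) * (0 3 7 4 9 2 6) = (0 3 7 4 9 6)(1 8 10)(2 12) = [3, 8, 12, 7, 9, 5, 0, 4, 10, 6, 1, 11, 2]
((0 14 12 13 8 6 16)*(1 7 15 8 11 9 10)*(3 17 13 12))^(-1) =(0 16 6 8 15 7 1 10 9 11 13 17 3 14) =[16, 10, 2, 14, 4, 5, 8, 1, 15, 11, 9, 13, 12, 17, 0, 7, 6, 3]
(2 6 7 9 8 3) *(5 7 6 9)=[0, 1, 9, 2, 4, 7, 6, 5, 3, 8]=(2 9 8 3)(5 7)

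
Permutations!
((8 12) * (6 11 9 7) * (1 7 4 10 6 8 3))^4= (1 3 12 8 7)(4 9 11 6 10)= [0, 3, 2, 12, 9, 5, 10, 1, 7, 11, 4, 6, 8]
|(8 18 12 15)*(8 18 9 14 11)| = |(8 9 14 11)(12 15 18)| = 12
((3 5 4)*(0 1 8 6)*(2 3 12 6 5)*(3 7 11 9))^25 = [4, 12, 2, 3, 1, 0, 5, 7, 6, 9, 10, 11, 8] = (0 4 1 12 8 6 5)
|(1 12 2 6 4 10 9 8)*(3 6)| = 9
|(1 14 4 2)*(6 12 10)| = |(1 14 4 2)(6 12 10)| = 12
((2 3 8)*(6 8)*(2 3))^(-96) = [0, 1, 2, 3, 4, 5, 6, 7, 8] = (8)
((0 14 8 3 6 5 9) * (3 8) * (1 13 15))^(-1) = (0 9 5 6 3 14)(1 15 13) = [9, 15, 2, 14, 4, 6, 3, 7, 8, 5, 10, 11, 12, 1, 0, 13]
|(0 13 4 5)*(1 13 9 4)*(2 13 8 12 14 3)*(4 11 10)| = |(0 9 11 10 4 5)(1 8 12 14 3 2 13)| = 42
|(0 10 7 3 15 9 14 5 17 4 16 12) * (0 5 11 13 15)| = 20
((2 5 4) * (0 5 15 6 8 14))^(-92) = (0 15)(2 14)(4 8)(5 6) = [15, 1, 14, 3, 8, 6, 5, 7, 4, 9, 10, 11, 12, 13, 2, 0]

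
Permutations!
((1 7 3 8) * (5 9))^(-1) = (1 8 3 7)(5 9) = [0, 8, 2, 7, 4, 9, 6, 1, 3, 5]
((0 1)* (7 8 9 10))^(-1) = (0 1)(7 10 9 8) = [1, 0, 2, 3, 4, 5, 6, 10, 7, 8, 9]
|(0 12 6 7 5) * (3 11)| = 10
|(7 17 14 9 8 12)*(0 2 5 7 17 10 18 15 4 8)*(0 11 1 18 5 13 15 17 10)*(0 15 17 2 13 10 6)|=|(0 13 17 14 9 11 1 18 2 10 5 7 15 4 8 12 6)|=17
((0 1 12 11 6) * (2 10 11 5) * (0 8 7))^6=(0 11 12 8 2)(1 6 5 7 10)=[11, 6, 0, 3, 4, 7, 5, 10, 2, 9, 1, 12, 8]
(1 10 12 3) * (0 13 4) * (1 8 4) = [13, 10, 2, 8, 0, 5, 6, 7, 4, 9, 12, 11, 3, 1] = (0 13 1 10 12 3 8 4)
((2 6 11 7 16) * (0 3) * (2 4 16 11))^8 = (16) = [0, 1, 2, 3, 4, 5, 6, 7, 8, 9, 10, 11, 12, 13, 14, 15, 16]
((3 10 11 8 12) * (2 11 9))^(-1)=(2 9 10 3 12 8 11)=[0, 1, 9, 12, 4, 5, 6, 7, 11, 10, 3, 2, 8]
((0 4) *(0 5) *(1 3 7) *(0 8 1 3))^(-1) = (0 1 8 5 4)(3 7) = [1, 8, 2, 7, 0, 4, 6, 3, 5]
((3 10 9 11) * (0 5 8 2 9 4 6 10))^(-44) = (0 11 2 5 3 9 8)(4 6 10) = [11, 1, 5, 9, 6, 3, 10, 7, 0, 8, 4, 2]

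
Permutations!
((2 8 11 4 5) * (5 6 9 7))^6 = [0, 1, 7, 3, 8, 9, 11, 6, 5, 4, 10, 2] = (2 7 6 11)(4 8 5 9)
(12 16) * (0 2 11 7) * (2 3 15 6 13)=[3, 1, 11, 15, 4, 5, 13, 0, 8, 9, 10, 7, 16, 2, 14, 6, 12]=(0 3 15 6 13 2 11 7)(12 16)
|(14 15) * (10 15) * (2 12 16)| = |(2 12 16)(10 15 14)| = 3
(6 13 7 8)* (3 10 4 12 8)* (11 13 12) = (3 10 4 11 13 7)(6 12 8) = [0, 1, 2, 10, 11, 5, 12, 3, 6, 9, 4, 13, 8, 7]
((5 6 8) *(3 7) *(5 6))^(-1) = (3 7)(6 8) = [0, 1, 2, 7, 4, 5, 8, 3, 6]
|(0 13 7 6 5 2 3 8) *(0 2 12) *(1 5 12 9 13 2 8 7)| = |(0 2 3 7 6 12)(1 5 9 13)| = 12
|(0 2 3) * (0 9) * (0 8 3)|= 6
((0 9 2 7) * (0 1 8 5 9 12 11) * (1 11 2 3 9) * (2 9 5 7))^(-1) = [11, 5, 2, 9, 4, 3, 6, 8, 1, 12, 10, 7, 0] = (0 11 7 8 1 5 3 9 12)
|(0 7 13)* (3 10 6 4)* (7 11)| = 4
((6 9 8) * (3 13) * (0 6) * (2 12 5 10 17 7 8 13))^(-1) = (0 8 7 17 10 5 12 2 3 13 9 6) = [8, 1, 3, 13, 4, 12, 0, 17, 7, 6, 5, 11, 2, 9, 14, 15, 16, 10]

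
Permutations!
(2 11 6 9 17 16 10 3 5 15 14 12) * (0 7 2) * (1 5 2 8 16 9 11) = (0 7 8 16 10 3 2 1 5 15 14 12)(6 11)(9 17) = [7, 5, 1, 2, 4, 15, 11, 8, 16, 17, 3, 6, 0, 13, 12, 14, 10, 9]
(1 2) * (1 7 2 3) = (1 3)(2 7) = [0, 3, 7, 1, 4, 5, 6, 2]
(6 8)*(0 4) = (0 4)(6 8) = [4, 1, 2, 3, 0, 5, 8, 7, 6]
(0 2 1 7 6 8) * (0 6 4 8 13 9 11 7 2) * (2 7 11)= (1 7 4 8 6 13 9 2)= [0, 7, 1, 3, 8, 5, 13, 4, 6, 2, 10, 11, 12, 9]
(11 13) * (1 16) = (1 16)(11 13) = [0, 16, 2, 3, 4, 5, 6, 7, 8, 9, 10, 13, 12, 11, 14, 15, 1]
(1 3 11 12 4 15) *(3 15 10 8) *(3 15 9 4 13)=[0, 9, 2, 11, 10, 5, 6, 7, 15, 4, 8, 12, 13, 3, 14, 1]=(1 9 4 10 8 15)(3 11 12 13)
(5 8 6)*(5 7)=(5 8 6 7)=[0, 1, 2, 3, 4, 8, 7, 5, 6]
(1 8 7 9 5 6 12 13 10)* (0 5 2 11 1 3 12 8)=(0 5 6 8 7 9 2 11 1)(3 12 13 10)=[5, 0, 11, 12, 4, 6, 8, 9, 7, 2, 3, 1, 13, 10]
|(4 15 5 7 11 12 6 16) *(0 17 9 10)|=8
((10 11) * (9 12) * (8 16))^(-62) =(16) =[0, 1, 2, 3, 4, 5, 6, 7, 8, 9, 10, 11, 12, 13, 14, 15, 16]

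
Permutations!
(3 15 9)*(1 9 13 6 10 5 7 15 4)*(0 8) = [8, 9, 2, 4, 1, 7, 10, 15, 0, 3, 5, 11, 12, 6, 14, 13] = (0 8)(1 9 3 4)(5 7 15 13 6 10)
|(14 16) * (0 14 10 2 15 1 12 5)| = 9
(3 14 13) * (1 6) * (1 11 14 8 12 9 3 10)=(1 6 11 14 13 10)(3 8 12 9)=[0, 6, 2, 8, 4, 5, 11, 7, 12, 3, 1, 14, 9, 10, 13]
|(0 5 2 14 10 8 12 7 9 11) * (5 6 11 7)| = 6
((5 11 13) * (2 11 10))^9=(2 10 5 13 11)=[0, 1, 10, 3, 4, 13, 6, 7, 8, 9, 5, 2, 12, 11]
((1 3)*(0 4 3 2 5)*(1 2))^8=(0 2 4 5 3)=[2, 1, 4, 0, 5, 3]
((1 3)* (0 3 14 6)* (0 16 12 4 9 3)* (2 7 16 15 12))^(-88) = (2 16 7) = [0, 1, 16, 3, 4, 5, 6, 2, 8, 9, 10, 11, 12, 13, 14, 15, 7]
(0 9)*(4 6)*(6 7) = (0 9)(4 7 6) = [9, 1, 2, 3, 7, 5, 4, 6, 8, 0]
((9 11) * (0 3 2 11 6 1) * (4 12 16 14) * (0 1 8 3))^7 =[0, 1, 11, 2, 14, 5, 8, 7, 3, 6, 10, 9, 4, 13, 16, 15, 12] =(2 11 9 6 8 3)(4 14 16 12)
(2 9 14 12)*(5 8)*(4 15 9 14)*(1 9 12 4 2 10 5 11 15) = [0, 9, 14, 3, 1, 8, 6, 7, 11, 2, 5, 15, 10, 13, 4, 12] = (1 9 2 14 4)(5 8 11 15 12 10)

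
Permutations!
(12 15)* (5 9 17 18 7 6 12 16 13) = (5 9 17 18 7 6 12 15 16 13) = [0, 1, 2, 3, 4, 9, 12, 6, 8, 17, 10, 11, 15, 5, 14, 16, 13, 18, 7]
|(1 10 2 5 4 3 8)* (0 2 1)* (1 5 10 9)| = |(0 2 10 5 4 3 8)(1 9)| = 14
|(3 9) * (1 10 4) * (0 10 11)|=10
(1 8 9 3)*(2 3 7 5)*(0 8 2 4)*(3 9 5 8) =[3, 2, 9, 1, 0, 4, 6, 8, 5, 7] =(0 3 1 2 9 7 8 5 4)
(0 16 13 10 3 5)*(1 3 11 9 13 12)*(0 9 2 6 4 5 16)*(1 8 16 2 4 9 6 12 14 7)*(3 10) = [0, 10, 12, 2, 5, 6, 9, 1, 16, 13, 11, 4, 8, 3, 7, 15, 14] = (1 10 11 4 5 6 9 13 3 2 12 8 16 14 7)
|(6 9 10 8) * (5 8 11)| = 6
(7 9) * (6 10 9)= (6 10 9 7)= [0, 1, 2, 3, 4, 5, 10, 6, 8, 7, 9]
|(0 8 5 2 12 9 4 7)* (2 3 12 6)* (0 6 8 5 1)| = |(0 5 3 12 9 4 7 6 2 8 1)| = 11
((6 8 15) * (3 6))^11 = [0, 1, 2, 15, 4, 5, 3, 7, 6, 9, 10, 11, 12, 13, 14, 8] = (3 15 8 6)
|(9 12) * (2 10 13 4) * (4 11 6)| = 6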